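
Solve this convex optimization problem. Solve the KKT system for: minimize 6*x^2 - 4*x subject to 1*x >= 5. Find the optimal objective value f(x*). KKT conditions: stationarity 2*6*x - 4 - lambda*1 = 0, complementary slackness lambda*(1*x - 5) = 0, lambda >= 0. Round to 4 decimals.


Step 1: Try lambda = 0 (constraint inactive).
x_unc = 4/(2*6) = 0.3333
Check: 1*0.3333 = 0.3333 < 5 -- violated!
Step 2: Constraint must be active: 1*x = 5
x* = 5/1 = 5.0
lambda = (2*6*5.0 - 4)/1 = 56.0
Step 3: Compute optimal value.
f(x*) = 6*5.0^2 - 4*5.0 = 130.0


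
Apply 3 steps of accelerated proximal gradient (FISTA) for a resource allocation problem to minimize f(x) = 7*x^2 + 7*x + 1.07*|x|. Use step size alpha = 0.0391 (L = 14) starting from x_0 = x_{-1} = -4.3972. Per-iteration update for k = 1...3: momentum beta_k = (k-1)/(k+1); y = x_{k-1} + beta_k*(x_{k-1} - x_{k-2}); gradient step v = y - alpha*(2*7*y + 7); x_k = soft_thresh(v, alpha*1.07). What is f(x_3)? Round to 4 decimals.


FISTA on f(x) = 7*x^2 + 7*x + 1.07*|x|
L = 14, alpha = 0.0391
Iteration 1: beta = 0.0, y = -4.3972 + 0.0*(-4.3972 + 4.3972) = -4.3972
  grad(y) = -54.5608, v = y - alpha*grad = -2.2639
  prox(v) = soft_thresh(-2.2639, 0.0418) = -2.222
Iteration 2: beta = 0.3333, y = -2.222 + 0.3333*(-2.222 + 4.3972) = -1.497
  grad(y) = -13.9577, v = y - alpha*grad = -0.9512
  prox(v) = soft_thresh(-0.9512, 0.0418) = -0.9094
Iteration 3: beta = 0.5, y = -0.9094 + 0.5*(-0.9094 + 2.222) = -0.2531
  grad(y) = 3.4569, v = y - alpha*grad = -0.3882
  prox(v) = soft_thresh(-0.3882, 0.0418) = -0.3464
f(x_3) = 7*(-0.3464)^2 + 7*(-0.3464) + 1.07*|-0.3464| = -1.2142


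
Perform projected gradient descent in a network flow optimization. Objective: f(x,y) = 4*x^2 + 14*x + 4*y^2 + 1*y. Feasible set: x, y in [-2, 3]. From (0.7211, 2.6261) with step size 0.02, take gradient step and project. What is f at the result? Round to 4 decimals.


Step 1: Compute gradient at (0.7211, 2.6261).
grad_x = 2*4*0.7211 + 14 = 19.7688
grad_y = 2*4*2.6261 + 1 = 22.0088
Step 2: Gradient step.
x_raw = 0.7211 - 0.02*19.7688 = 0.3257
y_raw = 2.6261 - 0.02*22.0088 = 2.1859
Step 3: Project onto [-2, 3].
x_proj = clip(0.3257) = 0.3257
y_proj = clip(2.1859) = 2.1859
Step 4: Evaluate f.
f(0.3257, 2.1859) = 26.2835


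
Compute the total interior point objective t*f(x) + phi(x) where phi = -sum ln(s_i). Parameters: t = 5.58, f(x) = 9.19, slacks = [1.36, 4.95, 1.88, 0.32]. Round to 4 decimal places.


Step 1: Compute log-barrier.
ln values: [0.3075, 1.5994, 0.6313, -1.1394]
phi = -(0.3075 + 1.5994 + 0.6313 - 1.1394) = -1.3987
Step 2: Compute augmented objective.
t*f(x) = 5.58*9.19 = 51.2802
Total = 51.2802 - 1.3987 = 49.8815


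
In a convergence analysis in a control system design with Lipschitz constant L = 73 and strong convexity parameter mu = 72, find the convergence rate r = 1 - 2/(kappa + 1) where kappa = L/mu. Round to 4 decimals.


Step 1: Compute the condition number.
kappa = L/mu = 73/72 = 1.0139
Step 2: Compute the convergence rate.
r = 1 - 2/(kappa + 1) = 1 - 2*mu/(L + mu) = (L - mu)/(L + mu) = 1/145 = 0.0069


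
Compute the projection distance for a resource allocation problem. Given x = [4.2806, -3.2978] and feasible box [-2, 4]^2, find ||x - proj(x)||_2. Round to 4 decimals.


Project each component onto [-2, 4].
clip(4.2806) = 4.0, clip(-3.2978) = -2.0
Projection = [4.0, -2.0]
Squared diffs: [0.0787, 1.6843]
Distance = sqrt(1.763) = 1.3278


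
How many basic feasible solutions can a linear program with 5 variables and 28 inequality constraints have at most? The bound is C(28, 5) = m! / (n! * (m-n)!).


Each vertex corresponds to some choice of n active constraints out of m, so the number of vertices is at most C(m, n) = m! / (n!(m-n)!).
m = 28, n = 5
Numerator: 28 * 27 * 26 * 25 * 24
Denominator: 5! = 120
C(28, 5) = 98280


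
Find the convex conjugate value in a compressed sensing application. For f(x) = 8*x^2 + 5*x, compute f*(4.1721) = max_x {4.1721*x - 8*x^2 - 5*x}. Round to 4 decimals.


f*(y) = sup_x {y*x - a*x^2 - b*x} = sup_x {(y-b)*x - a*x^2}
FOC: (y - b) - 2a*x = 0 => x* = (y - b)/(2a)
x* = (4.1721 - 5)/(2*8) = -0.0517
f*(4.1721) = (y-b)^2/(4a) = (4.1721 - 5)^2/(4*8)
= 0.6854/32 = 0.0214


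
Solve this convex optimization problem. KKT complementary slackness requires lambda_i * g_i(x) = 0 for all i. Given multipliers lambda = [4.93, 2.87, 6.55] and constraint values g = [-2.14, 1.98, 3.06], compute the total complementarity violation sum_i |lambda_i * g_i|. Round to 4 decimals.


KKT complementary slackness check:
lambda_1 * g_1 = 4.93 * -2.14 = -10.5502
lambda_2 * g_2 = 2.87 * 1.98 = 5.6826
lambda_3 * g_3 = 6.55 * 3.06 = 20.043
Total violation = 10.5502 + 5.6826 + 20.043 = 36.2758


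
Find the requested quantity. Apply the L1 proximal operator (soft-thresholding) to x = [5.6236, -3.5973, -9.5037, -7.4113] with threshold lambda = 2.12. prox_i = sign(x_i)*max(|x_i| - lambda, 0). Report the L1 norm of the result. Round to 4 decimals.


Soft-thresholding with lambda = 2.12:
prox(5.6236) = sign(5.6236)*max(|5.6236| - 2.12, 0) = 3.5036
prox(-3.5973) = sign(-3.5973)*max(|-3.5973| - 2.12, 0) = -1.4773
prox(-9.5037) = sign(-9.5037)*max(|-9.5037| - 2.12, 0) = -7.3837
prox(-7.4113) = sign(-7.4113)*max(|-7.4113| - 2.12, 0) = -5.2913
prox(x) = [3.5036, -1.4773, -7.3837, -5.2913]
||prox(x)||_1 = 3.5036 + 1.4773 + 7.3837 + 5.2913 = 17.6559


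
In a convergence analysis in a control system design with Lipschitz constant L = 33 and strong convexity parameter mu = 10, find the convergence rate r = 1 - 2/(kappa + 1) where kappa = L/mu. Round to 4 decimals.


Step 1: Compute the condition number.
kappa = L/mu = 33/10 = 3.3
Step 2: Compute the convergence rate.
r = 1 - 2/(kappa + 1) = 1 - 2*mu/(L + mu) = (L - mu)/(L + mu) = 23/43 = 0.5349


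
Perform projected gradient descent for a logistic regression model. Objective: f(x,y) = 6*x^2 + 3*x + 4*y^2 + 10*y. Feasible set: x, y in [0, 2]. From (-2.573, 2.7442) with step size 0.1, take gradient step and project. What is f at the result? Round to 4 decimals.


Step 1: Compute gradient at (-2.573, 2.7442).
grad_x = 2*6*-2.573 + 3 = -27.876
grad_y = 2*4*2.7442 + 10 = 31.9536
Step 2: Gradient step.
x_raw = -2.573 - 0.1*-27.876 = 0.2146
y_raw = 2.7442 - 0.1*31.9536 = -0.4512
Step 3: Project onto [0, 2].
x_proj = clip(0.2146) = 0.2146
y_proj = clip(-0.4512) = 0.0
Step 4: Evaluate f.
f(0.2146, 0.0) = 0.9201


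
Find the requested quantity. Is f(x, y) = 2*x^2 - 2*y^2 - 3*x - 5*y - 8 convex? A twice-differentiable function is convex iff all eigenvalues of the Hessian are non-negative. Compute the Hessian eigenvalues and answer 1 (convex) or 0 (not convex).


The Hessian of f(x,y) = 2*x^2 - 2*y^2 - 3*x - 5*y - 8 is:
H = [[4, 0], [0, -4]]
Trace = 4 - 4 = 0
Determinant = 4*-4 - (0)^2 = -16
Discriminant = (0)^2 - 4*-16 = 64.0
Eigenvalues: lambda_1 = -4.0, lambda_2 = 4.0
The function is not convex.

0


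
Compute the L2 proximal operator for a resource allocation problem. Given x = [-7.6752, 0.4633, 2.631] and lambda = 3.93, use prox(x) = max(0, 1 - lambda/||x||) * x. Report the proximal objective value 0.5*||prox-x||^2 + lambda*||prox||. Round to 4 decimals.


Step 1: Compute ||x||.
||x|| = 8.1268
Step 2: Compute scaling factor.
scale = max(0, 1 - 3.93/8.1268) = 0.5164
Step 3: prox(x) = [-3.9636, 0.2393, 1.3587]
||prox(x)|| = 4.1968
Step 4: Proximal objective.
0.5*||prox-x||^2 = 7.7225
lambda*||prox|| = 16.4934
Total = 24.216


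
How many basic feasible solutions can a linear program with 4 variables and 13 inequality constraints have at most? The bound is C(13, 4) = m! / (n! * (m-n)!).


Each vertex corresponds to some choice of n active constraints out of m, so the number of vertices is at most C(m, n) = m! / (n!(m-n)!).
m = 13, n = 4
Numerator: 13 * 12 * 11 * 10
Denominator: 4! = 24
C(13, 4) = 715


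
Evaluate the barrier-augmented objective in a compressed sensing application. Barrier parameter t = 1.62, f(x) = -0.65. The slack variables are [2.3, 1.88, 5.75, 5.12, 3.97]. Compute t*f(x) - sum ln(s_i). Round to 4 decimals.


Step 1: Compute log-barrier.
ln values: [0.8329, 0.6313, 1.7492, 1.6332, 1.3788]
phi = -(0.8329 + 0.6313 + 1.7492 + 1.6332 + 1.3788) = -6.2253
Step 2: Compute augmented objective.
t*f(x) = 1.62*-0.65 = -1.053
Total = -1.053 - 6.2253 = -7.2783


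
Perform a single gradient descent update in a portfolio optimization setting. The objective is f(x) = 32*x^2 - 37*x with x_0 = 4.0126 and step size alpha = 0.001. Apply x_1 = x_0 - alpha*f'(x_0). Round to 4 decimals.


We compute the gradient at x_0 and apply the update.
f'(x) = 64*x - 37
f'(4.0126) = 64*4.0126 - 37 = 219.8064
x_1 = 4.0126 - 0.001*219.8064 = 3.7928


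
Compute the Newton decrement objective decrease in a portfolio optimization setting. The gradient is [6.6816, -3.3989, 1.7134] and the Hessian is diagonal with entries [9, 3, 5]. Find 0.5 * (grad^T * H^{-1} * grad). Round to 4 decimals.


Step 1: H is diagonal, so H^(-1) * g = [0.7424, -1.133, 0.3427].
Step 2: g^T H^(-1) g = sum_i g_i^2 / H_ii
  = (6.6816)^2/9 + (-3.3989)^2/3 + (1.7134)^2/5
  = 4.9604 + 3.8508 + 0.5871 = 9.3984
Step 3: Objective decrease = 0.5 * g^T H^(-1) g = 4.6992


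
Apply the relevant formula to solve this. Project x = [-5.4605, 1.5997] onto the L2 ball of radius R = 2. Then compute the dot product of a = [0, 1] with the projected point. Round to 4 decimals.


Step 1: Compute ||x|| (intermediates to 6 decimals).
||x|| = sqrt((-5.4605)^2 + 1.5997^2) = 5.69
Step 2: Project.
Since ||x|| > R, scale = R/||x|| = 2/5.69 = 0.351494, proj(x) = scale * x
proj(x) = [-1.919333, 0.562285]
Step 3: Dot product.
a^T * proj(x) = 0*(-1.919333) + 1*0.562285 = 0.5623


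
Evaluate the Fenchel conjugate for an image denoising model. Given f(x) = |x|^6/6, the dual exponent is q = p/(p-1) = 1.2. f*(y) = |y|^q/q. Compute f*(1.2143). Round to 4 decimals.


The conjugate exponent q satisfies 1/p + 1/q = 1.
p = 6, so q = 6/(6 - 1) = 1.2
|y|^q = 1.2143^1.2 = 1.2624
f*(1.2143) = 1.2624 / 1.2 = 1.052


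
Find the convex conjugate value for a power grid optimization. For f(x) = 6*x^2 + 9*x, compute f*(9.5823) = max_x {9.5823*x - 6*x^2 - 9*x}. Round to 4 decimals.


f*(y) = sup_x {y*x - a*x^2 - b*x} = sup_x {(y-b)*x - a*x^2}
FOC: (y - b) - 2a*x = 0 => x* = (y - b)/(2a)
x* = (9.5823 - 9)/(2*6) = 0.0485
f*(9.5823) = (y-b)^2/(4a) = (9.5823 - 9)^2/(4*6)
= 0.3391/24 = 0.0141


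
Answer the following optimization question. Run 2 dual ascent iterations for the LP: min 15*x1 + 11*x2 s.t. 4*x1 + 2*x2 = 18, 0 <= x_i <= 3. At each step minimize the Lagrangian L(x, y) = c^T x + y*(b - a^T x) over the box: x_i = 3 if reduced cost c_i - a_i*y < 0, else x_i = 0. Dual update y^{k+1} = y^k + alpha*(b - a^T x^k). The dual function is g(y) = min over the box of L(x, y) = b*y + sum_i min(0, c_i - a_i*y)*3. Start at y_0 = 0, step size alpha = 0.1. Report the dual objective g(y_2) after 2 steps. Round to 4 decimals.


Dual ascent for LP: min 15*x1 + 11*x2, 4*x1 + 2*x2 = 18, 0 <= x_i <= 3
Step 1: y^k = 0.0, reduced costs: (15.0, 11.0)
  x^k = (0.0, 0.0), subgradient = b - a^T x = 18.0
  y^{k+1} = 0.0 + 0.1*18.0 = 1.8
Step 2: y^k = 1.8, reduced costs: (7.8, 7.4)
  x^k = (0.0, 0.0), subgradient = b - a^T x = 18.0
  y^{k+1} = 1.8 + 0.1*18.0 = 3.6
Dual objective at y_2 = 3.6: reduced costs (0.6, 3.8), box minimizer x = (0.0, 0.0)
g(y_2) = b*y + (c1 - a1*y)*x1 + (c2 - a2*y)*x2 = 18*3.6 + 0.6*0.0 + 3.8*0.0 = 64.8 + 0.0 + 0.0 = 64.8


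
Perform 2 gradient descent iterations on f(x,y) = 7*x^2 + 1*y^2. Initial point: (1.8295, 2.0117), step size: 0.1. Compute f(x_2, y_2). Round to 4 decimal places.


Gradient descent on f(x,y) = 7*x^2 + 1*y^2.
Starting point: (1.8295, 2.0117), alpha = 0.1
Step 1: grad_x = 2*7*1.8295 = 25.613, grad_y = 2*1*2.0117 = 4.0234
  x_1 = 1.8295 - 0.1*25.613 = -0.7318
  y_1 = 2.0117 - 0.1*4.0234 = 1.6094
Step 2: grad_x = 2*7*-0.7318 = -10.2452, grad_y = 2*1*1.6094 = 3.2187
  x_2 = -0.7318 - 0.1*-10.2452 = 0.2927
  y_2 = 1.6094 - 0.1*3.2187 = 1.2875
f(0.2927, 1.2875) = 7*0.2927^2 + 1*1.2875^2 = 2.2574


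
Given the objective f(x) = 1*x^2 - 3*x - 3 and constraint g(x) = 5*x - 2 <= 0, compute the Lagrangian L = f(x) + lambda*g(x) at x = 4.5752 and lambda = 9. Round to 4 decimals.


Step 1: Evaluate f(x).
f(4.5752) = 1*4.5752^2 - 3*4.5752 - 3 = 4.2069
Step 2: Evaluate g(x).
g(4.5752) = 5*4.5752 - 2 = 20.876
Step 3: Compute Lagrangian.
L = 4.2069 + 9*20.876 = 192.0909


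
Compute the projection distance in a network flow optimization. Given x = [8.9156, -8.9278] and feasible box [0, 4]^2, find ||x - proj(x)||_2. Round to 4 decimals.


Project each component onto [0, 4].
clip(8.9156) = 4.0, clip(-8.9278) = 0.0
Projection = [4.0, 0.0]
Squared diffs: [24.1631, 79.7056]
Distance = sqrt(103.8687) = 10.1916


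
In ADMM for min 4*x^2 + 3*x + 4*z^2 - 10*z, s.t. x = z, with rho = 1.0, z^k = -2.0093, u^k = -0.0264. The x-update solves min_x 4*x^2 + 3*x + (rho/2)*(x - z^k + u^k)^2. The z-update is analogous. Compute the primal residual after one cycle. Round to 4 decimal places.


ADMM iteration with rho = 1.0, z^k = -2.0093, u^k = -0.0264
Step 1: x-update.
Minimize 4*x^2 + 3*x + (1.0/2)*(x + 2.0093 - 0.0264)^2
FOC: (2*4 + 1.0)*x = -3 + 1.0*(-2.0093 + 0.0264)
x^{k+1} = -0.5537
Step 2: z-update.
Minimize 4*z^2 - 10*z + (1.0/2)*(-0.5537 - z - 0.0264)^2
FOC: (2*4 + 1.0)*z = 10 + 1.0*(-0.5537 - 0.0264)
z^{k+1} = 1.0467
Step 3: u-update.
u^{k+1} = -0.0264 - 0.5537 - 1.0467 = -1.6267
Step 4: Primal residual = |-0.5537 - 1.0467| = 1.6003


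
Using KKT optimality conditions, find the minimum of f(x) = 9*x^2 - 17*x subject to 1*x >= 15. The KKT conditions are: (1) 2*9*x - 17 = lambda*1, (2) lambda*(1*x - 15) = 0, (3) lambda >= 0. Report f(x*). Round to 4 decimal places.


Step 1: Try lambda = 0 (constraint inactive).
x_unc = 17/(2*9) = 0.9444
Check: 1*0.9444 = 0.9444 < 15 -- violated!
Step 2: Constraint must be active: 1*x = 15
x* = 15/1 = 15.0
lambda = (2*9*15.0 - 17)/1 = 253.0
Step 3: Compute optimal value.
f(x*) = 9*15.0^2 - 17*15.0 = 1770.0


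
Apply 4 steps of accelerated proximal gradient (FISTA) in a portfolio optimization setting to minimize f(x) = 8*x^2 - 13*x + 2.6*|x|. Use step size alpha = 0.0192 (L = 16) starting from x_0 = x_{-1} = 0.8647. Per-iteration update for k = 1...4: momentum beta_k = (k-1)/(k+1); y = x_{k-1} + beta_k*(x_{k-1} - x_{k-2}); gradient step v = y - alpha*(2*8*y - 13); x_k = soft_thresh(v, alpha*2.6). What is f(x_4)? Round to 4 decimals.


FISTA on f(x) = 8*x^2 - 13*x + 2.6*|x|
L = 16, alpha = 0.0192
Iteration 1: beta = 0.0, y = 0.8647 + 0.0*(0.8647 - 0.8647) = 0.8647
  grad(y) = 0.8352, v = y - alpha*grad = 0.8487
  prox(v) = soft_thresh(0.8487, 0.0499) = 0.7987
Iteration 2: beta = 0.3333, y = 0.7987 + 0.3333*(0.7987 - 0.8647) = 0.7768
  grad(y) = -0.5719, v = y - alpha*grad = 0.7877
  prox(v) = soft_thresh(0.7877, 0.0499) = 0.7378
Iteration 3: beta = 0.5, y = 0.7378 + 0.5*(0.7378 - 0.7987) = 0.7074
  grad(y) = -1.6823, v = y - alpha*grad = 0.7397
  prox(v) = soft_thresh(0.7397, 0.0499) = 0.6897
Iteration 4: beta = 0.6, y = 0.6897 + 0.6*(0.6897 - 0.7378) = 0.6609
  grad(y) = -2.4258, v = y - alpha*grad = 0.7075
  prox(v) = soft_thresh(0.7075, 0.0499) = 0.6575
f(x_4) = 8*0.6575^2 - 13*0.6575 + 2.6*|0.6575| = -3.3795


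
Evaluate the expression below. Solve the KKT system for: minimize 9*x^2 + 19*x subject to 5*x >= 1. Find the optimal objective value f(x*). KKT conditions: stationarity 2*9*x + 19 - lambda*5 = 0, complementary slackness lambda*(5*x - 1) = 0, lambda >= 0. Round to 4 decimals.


Step 1: Try lambda = 0 (constraint inactive).
x_unc = -19/(2*9) = -1.0556
Check: 5*-1.0556 = -5.278 < 1 -- violated!
Step 2: Constraint must be active: 5*x = 1
x* = 1/5 = 0.2
lambda = (2*9*0.2 + 19)/5 = 4.52
Step 3: Compute optimal value.
f(x*) = 9*0.2^2 + 19*0.2 = 4.16


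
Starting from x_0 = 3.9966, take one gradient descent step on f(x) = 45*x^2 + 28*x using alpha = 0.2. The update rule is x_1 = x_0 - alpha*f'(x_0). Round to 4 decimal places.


We compute the gradient at x_0 and apply the update.
f'(x) = 90*x + 28
f'(3.9966) = 90*3.9966 + 28 = 387.694
x_1 = 3.9966 - 0.2*387.694 = -73.5422


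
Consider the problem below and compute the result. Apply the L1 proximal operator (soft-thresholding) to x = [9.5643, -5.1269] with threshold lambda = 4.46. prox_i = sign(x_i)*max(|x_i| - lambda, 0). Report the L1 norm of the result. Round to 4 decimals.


Soft-thresholding with lambda = 4.46:
prox(9.5643) = sign(9.5643)*max(|9.5643| - 4.46, 0) = 5.1043
prox(-5.1269) = sign(-5.1269)*max(|-5.1269| - 4.46, 0) = -0.6669
prox(x) = [5.1043, -0.6669]
||prox(x)||_1 = 5.1043 + 0.6669 = 5.7712


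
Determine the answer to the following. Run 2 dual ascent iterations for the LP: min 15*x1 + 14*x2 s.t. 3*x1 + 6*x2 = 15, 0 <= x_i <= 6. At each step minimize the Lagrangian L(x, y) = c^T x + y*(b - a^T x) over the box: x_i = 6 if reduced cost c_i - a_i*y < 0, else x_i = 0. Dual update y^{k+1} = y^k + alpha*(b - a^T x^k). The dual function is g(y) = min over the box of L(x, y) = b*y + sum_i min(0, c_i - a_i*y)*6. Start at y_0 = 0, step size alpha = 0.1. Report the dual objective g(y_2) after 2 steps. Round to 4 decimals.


Dual ascent for LP: min 15*x1 + 14*x2, 3*x1 + 6*x2 = 15, 0 <= x_i <= 6
Step 1: y^k = 0.0, reduced costs: (15.0, 14.0)
  x^k = (0.0, 0.0), subgradient = b - a^T x = 15.0
  y^{k+1} = 0.0 + 0.1*15.0 = 1.5
Step 2: y^k = 1.5, reduced costs: (10.5, 5.0)
  x^k = (0.0, 0.0), subgradient = b - a^T x = 15.0
  y^{k+1} = 1.5 + 0.1*15.0 = 3.0
Dual objective at y_2 = 3.0: reduced costs (6.0, -4.0), box minimizer x = (0.0, 6.0)
g(y_2) = b*y + (c1 - a1*y)*x1 + (c2 - a2*y)*x2 = 15*3.0 + 6.0*0.0 + (-4.0)*6.0 = 45.0 + 0.0 - 24.0 = 21.0


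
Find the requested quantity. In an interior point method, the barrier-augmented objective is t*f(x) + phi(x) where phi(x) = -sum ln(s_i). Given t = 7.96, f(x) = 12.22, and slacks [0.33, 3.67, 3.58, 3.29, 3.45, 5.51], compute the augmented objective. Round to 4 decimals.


Step 1: Compute log-barrier.
ln values: [-1.1087, 1.3002, 1.2754, 1.1909, 1.2384, 1.7066]
phi = -(-1.1087 + 1.3002 + 1.2754 + 1.1909 + 1.2384 + 1.7066) = -5.6027
Step 2: Compute augmented objective.
t*f(x) = 7.96*12.22 = 97.2712
Total = 97.2712 - 5.6027 = 91.6685


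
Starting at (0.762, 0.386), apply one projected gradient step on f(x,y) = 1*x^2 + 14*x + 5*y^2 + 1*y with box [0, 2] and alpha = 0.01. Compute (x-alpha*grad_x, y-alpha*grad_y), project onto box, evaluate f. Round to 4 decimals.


Step 1: Compute gradient at (0.762, 0.386).
grad_x = 2*1*0.762 + 14 = 15.524
grad_y = 2*5*0.386 + 1 = 4.86
Step 2: Gradient step.
x_raw = 0.762 - 0.01*15.524 = 0.6068
y_raw = 0.386 - 0.01*4.86 = 0.3374
Step 3: Project onto [0, 2].
x_proj = clip(0.6068) = 0.6068
y_proj = clip(0.3374) = 0.3374
Step 4: Evaluate f.
f(0.6068, 0.3374) = 9.7694


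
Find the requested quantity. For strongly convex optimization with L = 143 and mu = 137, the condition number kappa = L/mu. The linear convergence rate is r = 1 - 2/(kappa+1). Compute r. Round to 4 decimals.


Step 1: Compute the condition number.
kappa = L/mu = 143/137 = 1.0438
Step 2: Compute the convergence rate.
r = 1 - 2/(kappa + 1) = 1 - 2*mu/(L + mu) = (L - mu)/(L + mu) = 6/280 = 0.0214


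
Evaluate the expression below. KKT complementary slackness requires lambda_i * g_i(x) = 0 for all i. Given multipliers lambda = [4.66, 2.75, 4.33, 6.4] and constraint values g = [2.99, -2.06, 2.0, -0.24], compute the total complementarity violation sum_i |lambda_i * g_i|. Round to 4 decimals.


KKT complementary slackness check:
lambda_1 * g_1 = 4.66 * 2.99 = 13.9334
lambda_2 * g_2 = 2.75 * -2.06 = -5.665
lambda_3 * g_3 = 4.33 * 2.0 = 8.66
lambda_4 * g_4 = 6.4 * -0.24 = -1.536
Total violation = 13.9334 + 5.665 + 8.66 + 1.536 = 29.7944


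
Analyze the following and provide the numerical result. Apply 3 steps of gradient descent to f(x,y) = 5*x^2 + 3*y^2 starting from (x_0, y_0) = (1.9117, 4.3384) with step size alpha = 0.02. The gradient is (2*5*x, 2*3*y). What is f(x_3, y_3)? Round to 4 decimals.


Gradient descent on f(x,y) = 5*x^2 + 3*y^2.
Starting point: (1.9117, 4.3384), alpha = 0.02
Step 1: grad_x = 2*5*1.9117 = 19.117, grad_y = 2*3*4.3384 = 26.0304
  x_1 = 1.9117 - 0.02*19.117 = 1.5294
  y_1 = 4.3384 - 0.02*26.0304 = 3.8178
Step 2: grad_x = 2*5*1.5294 = 15.2936, grad_y = 2*3*3.8178 = 22.9068
  x_2 = 1.5294 - 0.02*15.2936 = 1.2235
  y_2 = 3.8178 - 0.02*22.9068 = 3.3597
Step 3: grad_x = 2*5*1.2235 = 12.2349, grad_y = 2*3*3.3597 = 20.1579
  x_3 = 1.2235 - 0.02*12.2349 = 0.9788
  y_3 = 3.3597 - 0.02*20.1579 = 2.9565
f(0.9788, 2.9565) = 5*0.9788^2 + 3*2.9565^2 = 31.0128


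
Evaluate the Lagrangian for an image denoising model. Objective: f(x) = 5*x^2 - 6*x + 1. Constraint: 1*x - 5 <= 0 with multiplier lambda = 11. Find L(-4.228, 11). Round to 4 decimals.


Step 1: Evaluate f(x).
f(-4.228) = 5*(-4.228)^2 - 6*(-4.228) + 1 = 115.7479
Step 2: Evaluate g(x).
g(-4.228) = 1*-4.228 - 5 = -9.228
Step 3: Compute Lagrangian.
L = 115.7479 + 11*-9.228 = 14.2399


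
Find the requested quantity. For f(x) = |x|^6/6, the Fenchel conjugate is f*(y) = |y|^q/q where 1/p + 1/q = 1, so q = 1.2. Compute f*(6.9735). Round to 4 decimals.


The conjugate exponent q satisfies 1/p + 1/q = 1.
p = 6, so q = 6/(6 - 1) = 1.2
|y|^q = 6.9735^1.2 = 10.2835
f*(6.9735) = 10.2835 / 1.2 = 8.5696


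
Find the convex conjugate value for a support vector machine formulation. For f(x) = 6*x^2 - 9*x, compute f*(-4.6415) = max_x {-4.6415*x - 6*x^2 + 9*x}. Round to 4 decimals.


f*(y) = sup_x {y*x - a*x^2 - b*x} = sup_x {(y-b)*x - a*x^2}
FOC: (y - b) - 2a*x = 0 => x* = (y - b)/(2a)
x* = (-4.6415 + 9)/(2*6) = 0.3632
f*(-4.6415) = (y-b)^2/(4a) = (-4.6415 + 9)^2/(4*6)
= 18.9965/24 = 0.7915


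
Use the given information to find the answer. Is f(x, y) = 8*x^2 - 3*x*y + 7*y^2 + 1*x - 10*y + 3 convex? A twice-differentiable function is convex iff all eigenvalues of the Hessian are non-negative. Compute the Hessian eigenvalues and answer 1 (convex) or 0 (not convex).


The Hessian of f(x,y) = 8*x^2 - 3*x*y + 7*y^2 + 1*x - 10*y + 3 is:
H = [[16, -3], [-3, 14]]
Trace = 16 + 14 = 30
Determinant = 16*14 - (-3)^2 = 215
Discriminant = (30)^2 - 4*215 = 40.0
Eigenvalues: lambda_1 = 11.8377, lambda_2 = 18.1623
The function is convex.

1


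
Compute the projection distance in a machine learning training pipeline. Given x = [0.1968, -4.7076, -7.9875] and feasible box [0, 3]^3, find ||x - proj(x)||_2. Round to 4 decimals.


Project each component onto [0, 3].
clip(0.1968) = 0.1968, clip(-4.7076) = 0.0, clip(-7.9875) = 0.0
Projection = [0.1968, 0.0, 0.0]
Squared diffs: [0.0, 22.1615, 63.8002]
Distance = sqrt(85.9617) = 9.2716


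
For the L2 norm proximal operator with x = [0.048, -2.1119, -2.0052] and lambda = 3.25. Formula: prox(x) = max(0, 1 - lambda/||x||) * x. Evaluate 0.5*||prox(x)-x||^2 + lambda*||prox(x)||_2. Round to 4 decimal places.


Step 1: Compute ||x||.
||x|| = 2.9126
Step 2: Compute scaling factor.
scale = max(0, 1 - 3.25/2.9126) = 0.0
Step 3: prox(x) = [0.0, -0.0, -0.0]
||prox(x)|| = 0.0
Step 4: Proximal objective.
0.5*||prox-x||^2 = 4.2416
lambda*||prox|| = 0.0
Total = 4.2416


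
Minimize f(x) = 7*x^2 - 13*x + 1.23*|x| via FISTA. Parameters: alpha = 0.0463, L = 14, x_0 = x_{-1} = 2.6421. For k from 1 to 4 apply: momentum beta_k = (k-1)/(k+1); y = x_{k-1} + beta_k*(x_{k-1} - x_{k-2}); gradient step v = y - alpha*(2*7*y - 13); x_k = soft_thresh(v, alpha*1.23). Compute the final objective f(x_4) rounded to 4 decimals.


FISTA on f(x) = 7*x^2 - 13*x + 1.23*|x|
L = 14, alpha = 0.0463
Iteration 1: beta = 0.0, y = 2.6421 + 0.0*(2.6421 - 2.6421) = 2.6421
  grad(y) = 23.9894, v = y - alpha*grad = 1.5314
  prox(v) = soft_thresh(1.5314, 0.0569) = 1.4744
Iteration 2: beta = 0.3333, y = 1.4744 + 0.3333*(1.4744 - 2.6421) = 1.0852
  grad(y) = 2.1931, v = y - alpha*grad = 0.9837
  prox(v) = soft_thresh(0.9837, 0.0569) = 0.9267
Iteration 3: beta = 0.5, y = 0.9267 + 0.5*(0.9267 - 1.4744) = 0.6529
  grad(y) = -3.8597, v = y - alpha*grad = 0.8316
  prox(v) = soft_thresh(0.8316, 0.0569) = 0.7746
Iteration 4: beta = 0.6, y = 0.7746 + 0.6*(0.7746 - 0.9267) = 0.6834
  grad(y) = -3.4328, v = y - alpha*grad = 0.8423
  prox(v) = soft_thresh(0.8423, 0.0569) = 0.7854
f(x_4) = 7*0.7854^2 - 13*0.7854 + 1.23*|0.7854| = -4.9262


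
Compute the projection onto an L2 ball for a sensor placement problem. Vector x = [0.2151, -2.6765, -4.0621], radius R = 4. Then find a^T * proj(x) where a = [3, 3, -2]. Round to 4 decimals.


Step 1: Compute ||x|| (intermediates to 6 decimals).
||x|| = sqrt(0.2151^2 + (-2.6765)^2 + (-4.0621)^2) = 4.869351
Step 2: Project.
Since ||x|| > R, scale = R/||x|| = 4/4.869351 = 0.821465, proj(x) = scale * x
proj(x) = [0.176697, -2.198651, -3.336873]
Step 3: Dot product.
a^T * proj(x) = 3*0.176697 + 3*(-2.198651) - 2*(-3.336873) = 0.6079


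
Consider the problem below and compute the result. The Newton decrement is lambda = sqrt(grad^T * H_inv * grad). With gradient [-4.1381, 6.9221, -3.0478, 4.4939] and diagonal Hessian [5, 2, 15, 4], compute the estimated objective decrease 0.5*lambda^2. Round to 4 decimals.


Step 1: H is diagonal, so H^(-1) * g = [-0.8276, 3.4611, -0.2032, 1.1235].
Step 2: g^T H^(-1) g = sum_i g_i^2 / H_ii
  = (-4.1381)^2/5 + (6.9221)^2/2 + (-3.0478)^2/15 + (4.4939)^2/4
  = 3.4248 + 23.9577 + 0.6193 + 5.0488 = 33.0506
Step 3: Objective decrease = 0.5 * g^T H^(-1) g = 16.5253


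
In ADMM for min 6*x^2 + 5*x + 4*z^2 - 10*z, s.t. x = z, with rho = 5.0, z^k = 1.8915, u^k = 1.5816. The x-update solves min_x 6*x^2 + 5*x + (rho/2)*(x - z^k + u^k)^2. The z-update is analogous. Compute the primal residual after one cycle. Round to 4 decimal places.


ADMM iteration with rho = 5.0, z^k = 1.8915, u^k = 1.5816
Step 1: x-update.
Minimize 6*x^2 + 5*x + (5.0/2)*(x - 1.8915 + 1.5816)^2
FOC: (2*6 + 5.0)*x = -5 + 5.0*(1.8915 - 1.5816)
x^{k+1} = -0.203
Step 2: z-update.
Minimize 4*z^2 - 10*z + (5.0/2)*(-0.203 - z + 1.5816)^2
FOC: (2*4 + 5.0)*z = 10 + 5.0*(-0.203 + 1.5816)
z^{k+1} = 1.2995
Step 3: u-update.
u^{k+1} = 1.5816 - 0.203 - 1.2995 = 0.0792
Step 4: Primal residual = |-0.203 - 1.2995| = 1.5024


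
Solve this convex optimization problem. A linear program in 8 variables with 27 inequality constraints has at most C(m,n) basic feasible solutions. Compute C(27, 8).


Each vertex corresponds to some choice of n active constraints out of m, so the number of vertices is at most C(m, n) = m! / (n!(m-n)!).
m = 27, n = 8
Numerator: 27 * 26 * 25 * 24 * 23 * 22 * 21 * 20
Denominator: 8! = 40320
C(27, 8) = 2220075


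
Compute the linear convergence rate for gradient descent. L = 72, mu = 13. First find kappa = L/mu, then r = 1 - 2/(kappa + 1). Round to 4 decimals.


Step 1: Compute the condition number.
kappa = L/mu = 72/13 = 5.5385
Step 2: Compute the convergence rate.
r = 1 - 2/(kappa + 1) = 1 - 2*mu/(L + mu) = (L - mu)/(L + mu) = 59/85 = 0.6941


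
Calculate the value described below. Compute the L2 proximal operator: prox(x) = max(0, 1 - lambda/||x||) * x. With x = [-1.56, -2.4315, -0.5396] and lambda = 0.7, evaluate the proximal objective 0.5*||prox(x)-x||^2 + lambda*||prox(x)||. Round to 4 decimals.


Step 1: Compute ||x||.
||x|| = 2.9389
Step 2: Compute scaling factor.
scale = max(0, 1 - 0.7/2.9389) = 0.7618
Step 3: prox(x) = [-1.1884, -1.8523, -0.4111]
||prox(x)|| = 2.2389
Step 4: Proximal objective.
0.5*||prox-x||^2 = 0.245
lambda*||prox|| = 1.5672
Total = 1.8122


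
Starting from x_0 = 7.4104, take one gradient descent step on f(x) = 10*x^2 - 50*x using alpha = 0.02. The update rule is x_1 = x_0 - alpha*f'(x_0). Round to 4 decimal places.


We compute the gradient at x_0 and apply the update.
f'(x) = 20*x - 50
f'(7.4104) = 20*7.4104 - 50 = 98.208
x_1 = 7.4104 - 0.02*98.208 = 5.4462


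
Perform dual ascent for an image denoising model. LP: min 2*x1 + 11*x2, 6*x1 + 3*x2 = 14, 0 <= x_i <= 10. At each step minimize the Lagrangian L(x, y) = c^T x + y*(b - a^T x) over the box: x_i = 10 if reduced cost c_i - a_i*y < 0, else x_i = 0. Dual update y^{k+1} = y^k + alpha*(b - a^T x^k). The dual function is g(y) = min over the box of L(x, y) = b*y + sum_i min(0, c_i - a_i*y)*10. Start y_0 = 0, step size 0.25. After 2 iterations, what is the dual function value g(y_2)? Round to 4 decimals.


Dual ascent for LP: min 2*x1 + 11*x2, 6*x1 + 3*x2 = 14, 0 <= x_i <= 10
Step 1: y^k = 0.0, reduced costs: (2.0, 11.0)
  x^k = (0.0, 0.0), subgradient = b - a^T x = 14.0
  y^{k+1} = 0.0 + 0.25*14.0 = 3.5
Step 2: y^k = 3.5, reduced costs: (-19.0, 0.5)
  x^k = (10.0, 0.0), subgradient = b - a^T x = -46.0
  y^{k+1} = 3.5 + 0.25*-46.0 = -8.0
Dual objective at y_2 = -8.0: reduced costs (50.0, 35.0), box minimizer x = (0.0, 0.0)
g(y_2) = b*y + (c1 - a1*y)*x1 + (c2 - a2*y)*x2 = 14*(-8.0) + 50.0*0.0 + 35.0*0.0 = -112.0 + 0.0 + 0.0 = -112.0


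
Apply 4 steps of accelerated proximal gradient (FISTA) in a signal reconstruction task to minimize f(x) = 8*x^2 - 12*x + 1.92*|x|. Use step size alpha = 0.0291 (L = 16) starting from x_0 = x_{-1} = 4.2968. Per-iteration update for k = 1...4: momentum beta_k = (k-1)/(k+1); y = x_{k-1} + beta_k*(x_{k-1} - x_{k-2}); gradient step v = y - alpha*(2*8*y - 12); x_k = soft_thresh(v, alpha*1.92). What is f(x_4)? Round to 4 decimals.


FISTA on f(x) = 8*x^2 - 12*x + 1.92*|x|
L = 16, alpha = 0.0291
Iteration 1: beta = 0.0, y = 4.2968 + 0.0*(4.2968 - 4.2968) = 4.2968
  grad(y) = 56.7488, v = y - alpha*grad = 2.6454
  prox(v) = soft_thresh(2.6454, 0.0559) = 2.5895
Iteration 2: beta = 0.3333, y = 2.5895 + 0.3333*(2.5895 - 4.2968) = 2.0205
  grad(y) = 20.3272, v = y - alpha*grad = 1.4289
  prox(v) = soft_thresh(1.4289, 0.0559) = 1.3731
Iteration 3: beta = 0.5, y = 1.3731 + 0.5*(1.3731 - 2.5895) = 0.7648
  grad(y) = 0.2371, v = y - alpha*grad = 0.7579
  prox(v) = soft_thresh(0.7579, 0.0559) = 0.702
Iteration 4: beta = 0.6, y = 0.702 + 0.6*(0.702 - 1.3731) = 0.2994
  grad(y) = -7.209, v = y - alpha*grad = 0.5092
  prox(v) = soft_thresh(0.5092, 0.0559) = 0.4533
f(x_4) = 8*0.4533^2 - 12*0.4533 + 1.92*|0.4533| = -2.9256


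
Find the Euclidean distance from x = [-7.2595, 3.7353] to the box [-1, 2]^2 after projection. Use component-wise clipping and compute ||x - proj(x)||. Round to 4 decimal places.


Project each component onto [-1, 2].
clip(-7.2595) = -1.0, clip(3.7353) = 2.0
Projection = [-1.0, 2.0]
Squared diffs: [39.1813, 3.0113]
Distance = sqrt(42.1926) = 6.4956


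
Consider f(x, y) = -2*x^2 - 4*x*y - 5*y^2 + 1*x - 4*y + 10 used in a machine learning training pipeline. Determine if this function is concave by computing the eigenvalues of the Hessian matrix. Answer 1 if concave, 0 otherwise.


The Hessian of f(x,y) = -2*x^2 - 4*x*y - 5*y^2 + 1*x - 4*y + 10 is:
H = [[-4, -4], [-4, -10]]
Trace = -4 - 10 = -14
Determinant = -4*-10 - (-4)^2 = 24
Discriminant = (-14)^2 - 4*24 = 100.0
Eigenvalues: lambda_1 = -12.0, lambda_2 = -2.0
The function is concave.

1


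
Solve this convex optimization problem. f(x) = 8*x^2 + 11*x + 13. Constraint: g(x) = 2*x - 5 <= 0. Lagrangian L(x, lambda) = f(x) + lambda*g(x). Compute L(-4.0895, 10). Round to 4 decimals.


Step 1: Evaluate f(x).
f(-4.0895) = 8*(-4.0895)^2 + 11*(-4.0895) + 13 = 101.8076
Step 2: Evaluate g(x).
g(-4.0895) = 2*-4.0895 - 5 = -13.179
Step 3: Compute Lagrangian.
L = 101.8076 + 10*-13.179 = -29.9824


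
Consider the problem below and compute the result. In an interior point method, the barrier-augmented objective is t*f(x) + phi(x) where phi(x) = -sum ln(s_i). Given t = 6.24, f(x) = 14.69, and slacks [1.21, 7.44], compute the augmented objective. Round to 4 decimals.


Step 1: Compute log-barrier.
ln values: [0.1906, 2.0069]
phi = -(0.1906 + 2.0069) = -2.1975
Step 2: Compute augmented objective.
t*f(x) = 6.24*14.69 = 91.6656
Total = 91.6656 - 2.1975 = 89.4681


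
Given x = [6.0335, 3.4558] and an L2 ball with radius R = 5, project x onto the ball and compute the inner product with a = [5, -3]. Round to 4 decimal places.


Step 1: Compute ||x|| (intermediates to 6 decimals).
||x|| = sqrt(6.0335^2 + 3.4558^2) = 6.953105
Step 2: Project.
Since ||x|| > R, scale = R/||x|| = 5/6.953105 = 0.719103, proj(x) = scale * x
proj(x) = [4.338708, 2.485076]
Step 3: Dot product.
a^T * proj(x) = 5*4.338708 - 3*2.485076 = 14.2383


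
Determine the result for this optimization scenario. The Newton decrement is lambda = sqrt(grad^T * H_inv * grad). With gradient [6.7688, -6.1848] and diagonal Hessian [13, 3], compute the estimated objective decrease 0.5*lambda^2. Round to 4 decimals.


Step 1: H is diagonal, so H^(-1) * g = [0.5207, -2.0616].
Step 2: g^T H^(-1) g = sum_i g_i^2 / H_ii
  = (6.7688)^2/13 + (-6.1848)^2/3
  = 3.5244 + 12.7506 = 16.2749
Step 3: Objective decrease = 0.5 * g^T H^(-1) g = 8.1375


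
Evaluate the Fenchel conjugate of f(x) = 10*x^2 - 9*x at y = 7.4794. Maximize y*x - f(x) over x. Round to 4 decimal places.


f*(y) = sup_x {y*x - a*x^2 - b*x} = sup_x {(y-b)*x - a*x^2}
FOC: (y - b) - 2a*x = 0 => x* = (y - b)/(2a)
x* = (7.4794 + 9)/(2*10) = 0.824
f*(7.4794) = (y-b)^2/(4a) = (7.4794 + 9)^2/(4*10)
= 271.5706/40 = 6.7893


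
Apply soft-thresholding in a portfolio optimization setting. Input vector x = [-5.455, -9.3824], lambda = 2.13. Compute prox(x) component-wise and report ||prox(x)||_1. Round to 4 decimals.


Soft-thresholding with lambda = 2.13:
prox(-5.455) = sign(-5.455)*max(|-5.455| - 2.13, 0) = -3.325
prox(-9.3824) = sign(-9.3824)*max(|-9.3824| - 2.13, 0) = -7.2524
prox(x) = [-3.325, -7.2524]
||prox(x)||_1 = 3.325 + 7.2524 = 10.5774


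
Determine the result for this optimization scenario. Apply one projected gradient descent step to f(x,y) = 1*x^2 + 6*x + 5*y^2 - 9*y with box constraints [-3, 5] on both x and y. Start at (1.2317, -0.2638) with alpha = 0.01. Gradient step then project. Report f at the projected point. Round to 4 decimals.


Step 1: Compute gradient at (1.2317, -0.2638).
grad_x = 2*1*1.2317 + 6 = 8.4634
grad_y = 2*5*-0.2638 - 9 = -11.638
Step 2: Gradient step.
x_raw = 1.2317 - 0.01*8.4634 = 1.1471
y_raw = -0.2638 - 0.01*-11.638 = -0.1474
Step 3: Project onto [-3, 5].
x_proj = clip(1.1471) = 1.1471
y_proj = clip(-0.1474) = -0.1474
Step 4: Evaluate f.
f(1.1471, -0.1474) = 9.6336


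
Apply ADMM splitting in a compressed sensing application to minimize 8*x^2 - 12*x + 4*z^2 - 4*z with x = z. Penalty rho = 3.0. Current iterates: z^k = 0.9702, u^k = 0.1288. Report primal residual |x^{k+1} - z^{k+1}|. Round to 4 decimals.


ADMM iteration with rho = 3.0, z^k = 0.9702, u^k = 0.1288
Step 1: x-update.
Minimize 8*x^2 - 12*x + (3.0/2)*(x - 0.9702 + 0.1288)^2
FOC: (2*8 + 3.0)*x = 12 + 3.0*(0.9702 - 0.1288)
x^{k+1} = 0.7644
Step 2: z-update.
Minimize 4*z^2 - 4*z + (3.0/2)*(0.7644 - z + 0.1288)^2
FOC: (2*4 + 3.0)*z = 4 + 3.0*(0.7644 + 0.1288)
z^{k+1} = 0.6072
Step 3: u-update.
u^{k+1} = 0.1288 + 0.7644 - 0.6072 = 0.286
Step 4: Primal residual = |0.7644 - 0.6072| = 0.1572


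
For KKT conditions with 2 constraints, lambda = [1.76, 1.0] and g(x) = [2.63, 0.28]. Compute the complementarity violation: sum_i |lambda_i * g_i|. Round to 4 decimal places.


KKT complementary slackness check:
lambda_1 * g_1 = 1.76 * 2.63 = 4.6288
lambda_2 * g_2 = 1.0 * 0.28 = 0.28
Total violation = 4.6288 + 0.28 = 4.9088


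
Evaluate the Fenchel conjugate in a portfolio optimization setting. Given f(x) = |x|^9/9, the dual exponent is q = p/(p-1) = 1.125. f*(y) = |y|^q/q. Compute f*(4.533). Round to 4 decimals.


The conjugate exponent q satisfies 1/p + 1/q = 1.
p = 9, so q = 9/(9 - 1) = 1.125
|y|^q = 4.533^1.125 = 5.4756
f*(4.533) = 5.4756 / 1.125 = 4.8672


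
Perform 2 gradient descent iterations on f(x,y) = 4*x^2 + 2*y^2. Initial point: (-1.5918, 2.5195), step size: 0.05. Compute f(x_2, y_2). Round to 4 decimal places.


Gradient descent on f(x,y) = 4*x^2 + 2*y^2.
Starting point: (-1.5918, 2.5195), alpha = 0.05
Step 1: grad_x = 2*4*-1.5918 = -12.7344, grad_y = 2*2*2.5195 = 10.078
  x_1 = -1.5918 - 0.05*-12.7344 = -0.9551
  y_1 = 2.5195 - 0.05*10.078 = 2.0156
Step 2: grad_x = 2*4*-0.9551 = -7.6406, grad_y = 2*2*2.0156 = 8.0624
  x_2 = -0.9551 - 0.05*-7.6406 = -0.573
  y_2 = 2.0156 - 0.05*8.0624 = 1.6125
f(-0.573, 1.6125) = 4*(-0.573)^2 + 2*1.6125^2 = 6.5137


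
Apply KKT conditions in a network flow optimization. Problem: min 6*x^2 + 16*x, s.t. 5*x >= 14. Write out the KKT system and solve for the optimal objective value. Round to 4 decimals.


Step 1: Try lambda = 0 (constraint inactive).
x_unc = -16/(2*6) = -1.3333
Check: 5*-1.3333 = -6.6665 < 14 -- violated!
Step 2: Constraint must be active: 5*x = 14
x* = 14/5 = 2.8
lambda = (2*6*2.8 + 16)/5 = 9.92
Step 3: Compute optimal value.
f(x*) = 6*2.8^2 + 16*2.8 = 91.84


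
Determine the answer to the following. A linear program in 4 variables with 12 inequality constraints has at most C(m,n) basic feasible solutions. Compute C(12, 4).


Each vertex corresponds to some choice of n active constraints out of m, so the number of vertices is at most C(m, n) = m! / (n!(m-n)!).
m = 12, n = 4
Numerator: 12 * 11 * 10 * 9
Denominator: 4! = 24
C(12, 4) = 495


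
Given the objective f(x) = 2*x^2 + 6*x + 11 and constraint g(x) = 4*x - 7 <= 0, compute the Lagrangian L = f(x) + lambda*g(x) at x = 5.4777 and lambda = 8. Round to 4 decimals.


Step 1: Evaluate f(x).
f(5.4777) = 2*5.4777^2 + 6*5.4777 + 11 = 103.8766
Step 2: Evaluate g(x).
g(5.4777) = 4*5.4777 - 7 = 14.9108
Step 3: Compute Lagrangian.
L = 103.8766 + 8*14.9108 = 223.163


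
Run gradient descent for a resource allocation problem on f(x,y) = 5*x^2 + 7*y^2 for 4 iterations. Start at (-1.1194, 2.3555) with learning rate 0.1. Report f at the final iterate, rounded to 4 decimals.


Gradient descent on f(x,y) = 5*x^2 + 7*y^2.
Starting point: (-1.1194, 2.3555), alpha = 0.1
Step 1: grad_x = 2*5*-1.1194 = -11.194, grad_y = 2*7*2.3555 = 32.977
  x_1 = -1.1194 - 0.1*-11.194 = 0.0
  y_1 = 2.3555 - 0.1*32.977 = -0.9422
Step 2: grad_x = 2*5*0.0 = 0.0, grad_y = 2*7*-0.9422 = -13.1908
  x_2 = 0.0 - 0.1*0.0 = 0.0
  y_2 = -0.9422 - 0.1*-13.1908 = 0.3769
Step 3: grad_x = 2*5*0.0 = 0.0, grad_y = 2*7*0.3769 = 5.2763
  x_3 = 0.0 - 0.1*0.0 = 0.0
  y_3 = 0.3769 - 0.1*5.2763 = -0.1508
Step 4: grad_x = 2*5*0.0 = 0.0, grad_y = 2*7*-0.1508 = -2.1105
  x_4 = 0.0 - 0.1*0.0 = 0.0
  y_4 = -0.1508 - 0.1*-2.1105 = 0.0603
f(0.0, 0.0603) = 5*0.0^2 + 7*0.0603^2 = 0.0255


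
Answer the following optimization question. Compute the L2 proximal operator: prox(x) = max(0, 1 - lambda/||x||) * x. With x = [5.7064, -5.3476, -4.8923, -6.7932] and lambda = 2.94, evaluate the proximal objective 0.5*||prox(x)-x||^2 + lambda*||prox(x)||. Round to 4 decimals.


Step 1: Compute ||x||.
||x|| = 11.4561
Step 2: Compute scaling factor.
scale = max(0, 1 - 2.94/11.4561) = 0.7434
Step 3: prox(x) = [4.242, -3.9752, -3.6368, -5.0498]
||prox(x)|| = 8.5161
Step 4: Proximal objective.
0.5*||prox-x||^2 = 4.3218
lambda*||prox|| = 25.0373
Total = 29.3591


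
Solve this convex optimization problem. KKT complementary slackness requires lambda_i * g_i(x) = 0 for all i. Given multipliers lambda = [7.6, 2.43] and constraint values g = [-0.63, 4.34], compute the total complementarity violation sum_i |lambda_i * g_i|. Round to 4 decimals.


KKT complementary slackness check:
lambda_1 * g_1 = 7.6 * -0.63 = -4.788
lambda_2 * g_2 = 2.43 * 4.34 = 10.5462
Total violation = 4.788 + 10.5462 = 15.3342


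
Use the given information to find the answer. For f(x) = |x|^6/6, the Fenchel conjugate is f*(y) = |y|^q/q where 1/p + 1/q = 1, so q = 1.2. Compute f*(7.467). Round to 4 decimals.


The conjugate exponent q satisfies 1/p + 1/q = 1.
p = 6, so q = 6/(6 - 1) = 1.2
|y|^q = 7.467^1.2 = 11.1629
f*(7.467) = 11.1629 / 1.2 = 9.3024


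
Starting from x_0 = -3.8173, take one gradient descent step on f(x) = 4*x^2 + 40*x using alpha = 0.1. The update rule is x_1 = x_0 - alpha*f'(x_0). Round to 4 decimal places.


We compute the gradient at x_0 and apply the update.
f'(x) = 8*x + 40
f'(-3.8173) = 8*-3.8173 + 40 = 9.4616
x_1 = -3.8173 - 0.1*9.4616 = -4.7635


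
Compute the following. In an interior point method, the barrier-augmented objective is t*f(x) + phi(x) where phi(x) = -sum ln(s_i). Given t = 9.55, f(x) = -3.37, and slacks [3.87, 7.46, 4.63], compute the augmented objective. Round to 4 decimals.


Step 1: Compute log-barrier.
ln values: [1.3533, 2.0096, 1.5326]
phi = -(1.3533 + 2.0096 + 1.5326) = -4.8954
Step 2: Compute augmented objective.
t*f(x) = 9.55*-3.37 = -32.1835
Total = -32.1835 - 4.8954 = -37.0789
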